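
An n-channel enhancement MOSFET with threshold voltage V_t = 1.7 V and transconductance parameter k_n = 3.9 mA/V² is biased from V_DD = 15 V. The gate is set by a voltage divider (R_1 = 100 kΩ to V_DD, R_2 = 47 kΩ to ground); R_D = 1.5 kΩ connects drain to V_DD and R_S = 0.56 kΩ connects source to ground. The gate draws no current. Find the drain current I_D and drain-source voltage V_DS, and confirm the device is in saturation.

I_D ≈ 3.2 mA, V_DS ≈ 8.3 V

V_G = V_DD·R_2/(R_1+R_2) = 15×47/147 = 4.8 V.
Assume saturation: I_D = (k_n/2)(V_GS − V_t)² with V_GS = V_G − I_D·R_S = 4.8 − 0.56·I_D.
Substituting gives 0.612·I_D² − 7.76·I_D + 18.7 = 0, with roots I_D = 3.23 or 9.46 mA.
The root I_D = 9.46 mA gives V_GS = -0.503 V ≤ V_t, so take I_D = 3.23 mA.
Then V_GS = 2.99 V and V_DS = V_DD − I_D(R_D+R_S) = 15 − 3.23×2.06 = 8.35 V.
Saturation requires V_DS ≥ V_GS − V_t = 1.29 V; 8.35 ≥ 1.29 ✓.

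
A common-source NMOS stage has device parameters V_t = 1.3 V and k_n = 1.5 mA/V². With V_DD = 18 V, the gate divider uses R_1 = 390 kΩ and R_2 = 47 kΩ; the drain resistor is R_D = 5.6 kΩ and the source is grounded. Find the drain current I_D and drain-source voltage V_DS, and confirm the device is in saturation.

I_D ≈ 0.3 mA, V_DS ≈ 16 V

V_G = V_DD·R_2/(R_1+R_2) = 18×47/437 = 1.94 V. With the source grounded, V_GS = V_G = 1.94 V.
Assume saturation: I_D = (k_n/2)(V_GS − V_t)² = (1.5/2)×(1.94 − 1.3)² = 0.75×0.636² = 0.303 mA.
V_DS = V_DD − I_D·R_D = 18 − 0.303×5.6 = 16.3 V.
Saturation requires V_DS ≥ V_GS − V_t = 0.636 V; 16.3 ≥ 0.636 ✓.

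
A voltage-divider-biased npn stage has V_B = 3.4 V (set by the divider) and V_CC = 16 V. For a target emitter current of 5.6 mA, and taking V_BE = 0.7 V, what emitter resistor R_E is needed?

V_E = V_B − V_BE = 3.4 − 0.7 = 2.7 V.
R_E = V_E / I_E = 2.7 / 5.6 = 0.482 kΩ.

R_E ≈ 0.48 kΩ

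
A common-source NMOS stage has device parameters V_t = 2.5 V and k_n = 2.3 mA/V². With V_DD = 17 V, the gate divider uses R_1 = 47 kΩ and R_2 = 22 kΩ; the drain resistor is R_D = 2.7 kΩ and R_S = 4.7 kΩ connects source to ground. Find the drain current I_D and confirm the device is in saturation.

I_D ≈ 0.48 mA

V_G = V_DD·R_2/(R_1+R_2) = 17×22/69 = 5.42 V.
Assume saturation: I_D = (k_n/2)(V_GS − V_t)² with V_GS = V_G − I_D·R_S = 5.42 − 4.7·I_D.
Substituting gives 25.4·I_D² − 32.6·I_D + 9.81 = 0, with roots I_D = 0.483 or 0.799 mA.
The root I_D = 0.799 mA gives V_GS = 1.67 V ≤ V_t, so take I_D = 0.483 mA.
Then V_GS = 3.15 V and V_DS = V_DD − I_D(R_D+R_S) = 17 − 0.483×7.4 = 13.4 V.
Saturation requires V_DS ≥ V_GS − V_t = 0.648 V; 13.4 ≥ 0.648 ✓.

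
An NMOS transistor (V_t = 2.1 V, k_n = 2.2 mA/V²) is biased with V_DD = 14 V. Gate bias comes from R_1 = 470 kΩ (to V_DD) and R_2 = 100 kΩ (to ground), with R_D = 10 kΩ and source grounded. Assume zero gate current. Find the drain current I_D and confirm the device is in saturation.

V_G = V_DD·R_2/(R_1+R_2) = 14×100/570 = 2.46 V. With the source grounded, V_GS = V_G = 2.46 V.
Assume saturation: I_D = (k_n/2)(V_GS − V_t)² = (2.2/2)×(2.46 − 2.1)² = 1.1×0.356² = 0.14 mA.
V_DS = V_DD − I_D·R_D = 14 − 0.14×10 = 12.6 V.
Saturation requires V_DS ≥ V_GS − V_t = 0.356 V; 12.6 ≥ 0.356 ✓.

I_D ≈ 0.14 mA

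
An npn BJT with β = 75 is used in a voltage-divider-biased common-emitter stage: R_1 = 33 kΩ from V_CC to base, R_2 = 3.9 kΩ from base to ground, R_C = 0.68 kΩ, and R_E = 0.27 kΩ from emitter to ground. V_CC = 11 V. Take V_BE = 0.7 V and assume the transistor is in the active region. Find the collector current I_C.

I_C ≈ 1.4 mA

Thevenize the base divider: V_Th = V_CC·R_2/(R_1+R_2) = 11×3.9/36.9 = 1.16 V, R_Th = R_1‖R_2 = 3.49 kΩ.
Base-emitter loop: V_Th = I_B·R_Th + V_BE + (β+1)I_B·R_E, so I_B = (1.16 − 0.7) / (3.49 + 76×0.27) = 0.0193 mA.
I_C = β·I_B = 75×0.0193 = 1.45 mA, and I_E = (β+1)I_B = 1.46 mA.
V_CE = V_CC − I_C·R_C − I_E·R_E = 11 − 1.45×0.68 − 1.46×0.27 = 9.62 V.
V_CE = 9.62 V > 0.2 V confirms active-region operation.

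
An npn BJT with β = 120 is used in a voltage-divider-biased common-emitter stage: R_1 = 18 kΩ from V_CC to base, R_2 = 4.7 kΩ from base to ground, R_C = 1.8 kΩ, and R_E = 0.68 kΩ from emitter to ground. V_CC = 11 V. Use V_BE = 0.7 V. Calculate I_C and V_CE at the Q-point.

I_C ≈ 2.2 mA, V_CE ≈ 5.5 V

Thevenize the base divider: V_Th = V_CC·R_2/(R_1+R_2) = 11×4.7/22.7 = 2.28 V, R_Th = R_1‖R_2 = 3.73 kΩ.
Base-emitter loop: V_Th = I_B·R_Th + V_BE + (β+1)I_B·R_E, so I_B = (2.28 − 0.7) / (3.73 + 121×0.68) = 0.0183 mA.
I_C = β·I_B = 120×0.0183 = 2.2 mA, and I_E = (β+1)I_B = 2.22 mA.
V_CE = V_CC − I_C·R_C − I_E·R_E = 11 − 2.2×1.8 − 2.22×0.68 = 5.53 V.
V_CE = 5.53 V > 0.2 V confirms active-region operation.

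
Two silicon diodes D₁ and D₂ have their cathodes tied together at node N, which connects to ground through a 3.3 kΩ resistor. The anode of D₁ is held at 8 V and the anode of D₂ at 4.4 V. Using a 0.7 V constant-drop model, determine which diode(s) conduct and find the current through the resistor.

Assume both conduct. Then node N would need to be at both 8−0.7 = 7.3 V and 4.4−0.7 = 3.7 V, which is impossible.
Assume only D₁ conducts: V_N = 8 − 0.7 = 7.3 V, so I_R = 7.3/3.3 = 2.21 mA.
Check D₂: its anode-to-cathode voltage is 4.4 − 7.3 = -2.9 V < 0.7 V, so it is off. The assumption is consistent.

Only D₁ conducts; I_R ≈ 2.2 mA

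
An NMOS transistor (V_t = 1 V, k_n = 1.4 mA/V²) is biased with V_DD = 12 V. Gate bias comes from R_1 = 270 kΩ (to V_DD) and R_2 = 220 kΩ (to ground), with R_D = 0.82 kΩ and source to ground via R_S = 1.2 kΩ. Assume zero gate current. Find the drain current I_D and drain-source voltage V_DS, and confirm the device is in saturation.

V_G = V_DD·R_2/(R_1+R_2) = 12×220/490 = 5.39 V.
Assume saturation: I_D = (k_n/2)(V_GS − V_t)² with V_GS = V_G − I_D·R_S = 5.39 − 1.2·I_D.
Substituting gives 1.01·I_D² − 8.37·I_D + 13.5 = 0, with roots I_D = 2.18 or 6.12 mA.
The root I_D = 6.12 mA gives V_GS = -1.96 V ≤ V_t, so take I_D = 2.18 mA.
Then V_GS = 2.77 V and V_DS = V_DD − I_D(R_D+R_S) = 12 − 2.18×2.02 = 7.59 V.
Saturation requires V_DS ≥ V_GS − V_t = 1.77 V; 7.59 ≥ 1.77 ✓.

I_D ≈ 2.2 mA, V_DS ≈ 7.6 V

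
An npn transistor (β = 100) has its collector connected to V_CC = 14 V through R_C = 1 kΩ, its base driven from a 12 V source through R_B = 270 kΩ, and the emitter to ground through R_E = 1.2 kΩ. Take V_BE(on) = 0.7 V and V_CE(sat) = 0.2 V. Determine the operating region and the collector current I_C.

Assume active. Base-emitter loop: I_B = (V_BB − V_BE)/(R_B + (β+1)R_E) = (12 − 0.7)/(270 + 101×1.2) = 0.0289 mA.
I_C = β·I_B = 100×0.0289 = 2.89 mA.
V_CE = V_CC − I_C·R_C − I_E·R_E = 14 − 2.89×1 − 2.92×1.2 = 7.61 V > V_CE(sat), so the active-region assumption holds.

active; I_C ≈ 2.9 mA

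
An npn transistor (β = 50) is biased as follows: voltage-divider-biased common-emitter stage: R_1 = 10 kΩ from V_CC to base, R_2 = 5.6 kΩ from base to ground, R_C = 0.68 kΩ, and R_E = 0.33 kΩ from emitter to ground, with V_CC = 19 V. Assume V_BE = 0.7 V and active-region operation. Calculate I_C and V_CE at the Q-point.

Thevenize the base divider: V_Th = V_CC·R_2/(R_1+R_2) = 19×5.6/15.6 = 6.82 V, R_Th = R_1‖R_2 = 3.59 kΩ.
Base-emitter loop: V_Th = I_B·R_Th + V_BE + (β+1)I_B·R_E, so I_B = (6.82 − 0.7) / (3.59 + 51×0.33) = 0.3 mA.
I_C = β·I_B = 50×0.3 = 15 mA, and I_E = (β+1)I_B = 15.3 mA.
V_CE = V_CC − I_C·R_C − I_E·R_E = 19 − 15×0.68 − 15.3×0.33 = 3.76 V.
V_CE = 3.76 V > 0.2 V confirms active-region operation.

I_C ≈ 15 mA, V_CE ≈ 3.8 V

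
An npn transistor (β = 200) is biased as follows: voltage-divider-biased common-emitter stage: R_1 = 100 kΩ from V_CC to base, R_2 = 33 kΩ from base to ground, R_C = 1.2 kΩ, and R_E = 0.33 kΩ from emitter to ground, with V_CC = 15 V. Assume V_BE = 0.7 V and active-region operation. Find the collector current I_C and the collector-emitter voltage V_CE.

I_C ≈ 6.6 mA, V_CE ≈ 4.8 V

Thevenize the base divider: V_Th = V_CC·R_2/(R_1+R_2) = 15×33/133 = 3.72 V, R_Th = R_1‖R_2 = 24.8 kΩ.
Base-emitter loop: V_Th = I_B·R_Th + V_BE + (β+1)I_B·R_E, so I_B = (3.72 − 0.7) / (24.8 + 201×0.33) = 0.0332 mA.
I_C = β·I_B = 200×0.0332 = 6.63 mA, and I_E = (β+1)I_B = 6.66 mA.
V_CE = V_CC − I_C·R_C − I_E·R_E = 15 − 6.63×1.2 − 6.66×0.33 = 4.84 V.
V_CE = 4.84 V > 0.2 V confirms active-region operation.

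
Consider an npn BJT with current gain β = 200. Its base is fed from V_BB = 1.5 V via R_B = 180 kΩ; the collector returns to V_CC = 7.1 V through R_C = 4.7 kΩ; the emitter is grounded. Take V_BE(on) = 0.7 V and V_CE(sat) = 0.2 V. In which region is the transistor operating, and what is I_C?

Assume active. Base-emitter loop: I_B = (V_BB − V_BE)/R_B = (1.5 − 0.7)/180 = 0.00444 mA.
I_C = β·I_B = 200×0.00444 = 0.889 mA.
V_CE = V_CC − I_C·R_C = 7.1 − 0.889×4.7 = 2.92 V > V_CE(sat), so the active-region assumption holds.

active; I_C ≈ 0.89 mA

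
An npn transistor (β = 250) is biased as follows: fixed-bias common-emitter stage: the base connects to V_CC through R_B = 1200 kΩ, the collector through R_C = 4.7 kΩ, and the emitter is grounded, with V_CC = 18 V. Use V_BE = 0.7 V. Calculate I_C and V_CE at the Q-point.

Base loop: V_CC = I_B·R_B + V_BE, so I_B = (18 − 0.7)/1200 kΩ = 0.0144 mA.
In the active region I_C = β·I_B = 250 × 0.0144 = 3.6 mA.
Collector loop: V_CE = V_CC − I_C·R_C = 18 − 3.6×4.7 = 1.06 V.
Since V_CE = 1.06 V > V_CE(sat) ≈ 0.2 V, the transistor is in the active region as assumed.

I_C ≈ 3.6 mA, V_CE ≈ 1.1 V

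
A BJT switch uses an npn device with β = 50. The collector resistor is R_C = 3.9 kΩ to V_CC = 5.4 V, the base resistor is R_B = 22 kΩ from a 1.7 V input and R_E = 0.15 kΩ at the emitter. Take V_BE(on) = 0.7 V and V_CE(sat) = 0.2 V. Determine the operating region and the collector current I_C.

Assume active: I_B = (1.7 − 0.7)/(22 + 51×0.15) = 0.0337 mA, I_C = β·I_B = 1.69 mA.
Then V_CE = 5.4 − 1.69×3.9 − 1.72×0.15 = -1.43 V < 0.2 V — the active assumption fails.
Re-solve with V_CE = 0.2 V. KCL at the emitter: V_E/R_E = (V_BB−0.7−V_E)/R_B + (V_CC−0.2−V_E)/R_C, giving V_E = 0.198 V.
I_C = (V_CC − 0.2 − V_E)/R_C = (5.2 − 0.198)/3.9 = 1.28 mA.
Check: I_B = (1 − 0.198)/22 = 0.0365 mA, and β·I_B = 1.82 mA > I_C, confirming saturation.

saturation; I_C ≈ 1.3 mA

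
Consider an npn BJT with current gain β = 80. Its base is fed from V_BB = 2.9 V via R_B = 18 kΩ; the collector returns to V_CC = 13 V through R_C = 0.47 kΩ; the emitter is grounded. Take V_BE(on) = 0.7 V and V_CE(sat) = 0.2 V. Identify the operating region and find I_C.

Assume active. Base-emitter loop: I_B = (V_BB − V_BE)/R_B = (2.9 − 0.7)/18 = 0.122 mA.
I_C = β·I_B = 80×0.122 = 9.78 mA.
V_CE = V_CC − I_C·R_C = 13 − 9.78×0.47 = 8.4 V > V_CE(sat), so the active-region assumption holds.

active; I_C ≈ 9.8 mA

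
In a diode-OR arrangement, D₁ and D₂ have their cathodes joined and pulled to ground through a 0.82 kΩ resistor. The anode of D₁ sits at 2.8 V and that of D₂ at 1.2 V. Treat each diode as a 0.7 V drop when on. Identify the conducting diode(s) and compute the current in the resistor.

Only D₁ conducts; I_R ≈ 2.6 mA

Assume both conduct. Then node N would need to be at both 2.8−0.7 = 2.1 V and 1.2−0.7 = 0.5 V, which is impossible.
Assume only D₁ conducts: V_N = 2.8 − 0.7 = 2.1 V, so I_R = 2.1/0.82 = 2.56 mA.
Check D₂: its anode-to-cathode voltage is 1.2 − 2.1 = -0.9 V < 0.7 V, so it is off. The assumption is consistent.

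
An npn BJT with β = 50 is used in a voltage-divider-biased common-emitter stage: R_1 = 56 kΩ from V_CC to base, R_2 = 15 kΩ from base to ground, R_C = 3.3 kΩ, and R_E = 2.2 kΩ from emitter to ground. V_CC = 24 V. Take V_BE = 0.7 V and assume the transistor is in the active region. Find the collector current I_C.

Thevenize the base divider: V_Th = V_CC·R_2/(R_1+R_2) = 24×15/71 = 5.07 V, R_Th = R_1‖R_2 = 11.8 kΩ.
Base-emitter loop: V_Th = I_B·R_Th + V_BE + (β+1)I_B·R_E, so I_B = (5.07 − 0.7) / (11.8 + 51×2.2) = 0.0352 mA.
I_C = β·I_B = 50×0.0352 = 1.76 mA, and I_E = (β+1)I_B = 1.8 mA.
V_CE = V_CC − I_C·R_C − I_E·R_E = 24 − 1.76×3.3 − 1.8×2.2 = 14.2 V.
V_CE = 14.2 V > 0.2 V confirms active-region operation.

I_C ≈ 1.8 mA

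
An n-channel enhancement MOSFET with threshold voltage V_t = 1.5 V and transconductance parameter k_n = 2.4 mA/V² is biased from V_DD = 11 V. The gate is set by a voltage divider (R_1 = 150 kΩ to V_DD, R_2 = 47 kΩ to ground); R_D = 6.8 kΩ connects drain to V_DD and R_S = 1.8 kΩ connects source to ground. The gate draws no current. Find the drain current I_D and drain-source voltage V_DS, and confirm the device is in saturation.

V_G = V_DD·R_2/(R_1+R_2) = 11×47/197 = 2.62 V.
Assume saturation: I_D = (k_n/2)(V_GS − V_t)² with V_GS = V_G − I_D·R_S = 2.62 − 1.8·I_D.
Substituting gives 3.89·I_D² − 5.86·I_D + 1.52 = 0, with roots I_D = 0.332 or 1.17 mA.
The root I_D = 1.17 mA gives V_GS = 0.511 V ≤ V_t, so take I_D = 0.332 mA.
Then V_GS = 2.03 V and V_DS = V_DD − I_D(R_D+R_S) = 11 − 0.332×8.6 = 8.14 V.
Saturation requires V_DS ≥ V_GS − V_t = 0.526 V; 8.14 ≥ 0.526 ✓.

I_D ≈ 0.33 mA, V_DS ≈ 8.1 V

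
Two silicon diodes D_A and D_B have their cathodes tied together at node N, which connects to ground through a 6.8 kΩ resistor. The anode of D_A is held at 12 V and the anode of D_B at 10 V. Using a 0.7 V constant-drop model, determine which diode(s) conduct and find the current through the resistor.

Assume both conduct. Then node N would need to be at both 12−0.7 = 11.3 V and 10−0.7 = 9.3 V, which is impossible.
Assume only D_A conducts: V_N = 12 − 0.7 = 11.3 V, so I_R = 11.3/6.8 = 1.66 mA.
Check D_B: its anode-to-cathode voltage is 10 − 11.3 = -1.3 V < 0.7 V, so it is off. The assumption is consistent.

Only D_A conducts; I_R ≈ 1.7 mA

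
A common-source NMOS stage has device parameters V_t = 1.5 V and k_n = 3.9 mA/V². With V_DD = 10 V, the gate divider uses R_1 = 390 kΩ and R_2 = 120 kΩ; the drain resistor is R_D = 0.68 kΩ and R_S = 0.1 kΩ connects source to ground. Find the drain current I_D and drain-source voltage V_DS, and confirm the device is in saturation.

I_D ≈ 1.1 mA, V_DS ≈ 9.2 V

V_G = V_DD·R_2/(R_1+R_2) = 10×120/510 = 2.35 V.
Assume saturation: I_D = (k_n/2)(V_GS − V_t)² with V_GS = V_G − I_D·R_S = 2.35 − 0.1·I_D.
Substituting gives 0.0195·I_D² − 1.33·I_D + 1.42 = 0, with roots I_D = 1.08 or 67.3 mA.
The root I_D = 67.3 mA gives V_GS = -4.37 V ≤ V_t, so take I_D = 1.08 mA.
Then V_GS = 2.24 V and V_DS = V_DD − I_D(R_D+R_S) = 10 − 1.08×0.78 = 9.16 V.
Saturation requires V_DS ≥ V_GS − V_t = 0.745 V; 9.16 ≥ 0.745 ✓.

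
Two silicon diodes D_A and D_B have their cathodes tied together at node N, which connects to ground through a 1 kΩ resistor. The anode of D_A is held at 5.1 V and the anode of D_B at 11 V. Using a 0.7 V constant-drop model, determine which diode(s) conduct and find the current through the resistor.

Assume both conduct. Then node N would need to be at both 5.1−0.7 = 4.4 V and 11−0.7 = 10.3 V, which is impossible.
Assume only D_B conducts: V_N = 11 − 0.7 = 10.3 V, so I_R = 10.3/1 = 10.3 mA.
Check D_A: its anode-to-cathode voltage is 5.1 − 10.3 = -5.2 V < 0.7 V, so it is off. The assumption is consistent.

Only D_B conducts; I_R ≈ 10 mA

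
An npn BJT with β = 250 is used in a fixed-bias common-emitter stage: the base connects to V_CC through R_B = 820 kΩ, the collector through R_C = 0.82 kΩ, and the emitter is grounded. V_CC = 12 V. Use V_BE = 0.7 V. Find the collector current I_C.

I_C ≈ 3.4 mA

Base loop: V_CC = I_B·R_B + V_BE, so I_B = (12 − 0.7)/820 kΩ = 0.0138 mA.
In the active region I_C = β·I_B = 250 × 0.0138 = 3.45 mA.
Collector loop: V_CE = V_CC − I_C·R_C = 12 − 3.45×0.82 = 9.18 V.
Since V_CE = 9.18 V > V_CE(sat) ≈ 0.2 V, the transistor is in the active region as assumed.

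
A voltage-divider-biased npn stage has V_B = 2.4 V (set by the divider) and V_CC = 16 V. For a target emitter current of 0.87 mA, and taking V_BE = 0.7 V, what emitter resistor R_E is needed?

V_E = V_B − V_BE = 2.4 − 0.7 = 1.7 V.
R_E = V_E / I_E = 1.7 / 0.87 = 1.95 kΩ.

R_E ≈ 2 kΩ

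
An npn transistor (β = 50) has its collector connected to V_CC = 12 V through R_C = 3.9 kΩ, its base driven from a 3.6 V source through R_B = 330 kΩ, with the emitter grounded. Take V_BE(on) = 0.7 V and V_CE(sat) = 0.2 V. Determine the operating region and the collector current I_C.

Assume active. Base-emitter loop: I_B = (V_BB − V_BE)/R_B = (3.6 − 0.7)/330 = 0.00879 mA.
I_C = β·I_B = 50×0.00879 = 0.439 mA.
V_CE = V_CC − I_C·R_C = 12 − 0.439×3.9 = 10.3 V > V_CE(sat), so the active-region assumption holds.

active; I_C ≈ 0.44 mA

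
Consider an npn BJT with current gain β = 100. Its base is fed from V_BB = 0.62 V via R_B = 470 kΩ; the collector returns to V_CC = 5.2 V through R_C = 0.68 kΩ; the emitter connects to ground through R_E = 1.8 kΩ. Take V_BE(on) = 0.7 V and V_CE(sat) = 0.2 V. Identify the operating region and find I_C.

cutoff; I_C ≈ 0

V_BB = 0.62 V ≤ V_BE(on) = 0.7 V, so the base-emitter junction is not forward biased.
The transistor is in cutoff: I_B = I_C = 0.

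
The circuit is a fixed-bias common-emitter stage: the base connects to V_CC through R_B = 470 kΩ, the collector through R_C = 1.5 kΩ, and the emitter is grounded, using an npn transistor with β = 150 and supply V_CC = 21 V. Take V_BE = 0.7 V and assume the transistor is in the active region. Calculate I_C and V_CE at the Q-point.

Base loop: V_CC = I_B·R_B + V_BE, so I_B = (21 − 0.7)/470 kΩ = 0.0432 mA.
In the active region I_C = β·I_B = 150 × 0.0432 = 6.48 mA.
Collector loop: V_CE = V_CC − I_C·R_C = 21 − 6.48×1.5 = 11.3 V.
Since V_CE = 11.3 V > V_CE(sat) ≈ 0.2 V, the transistor is in the active region as assumed.

I_C ≈ 6.5 mA, V_CE ≈ 11 V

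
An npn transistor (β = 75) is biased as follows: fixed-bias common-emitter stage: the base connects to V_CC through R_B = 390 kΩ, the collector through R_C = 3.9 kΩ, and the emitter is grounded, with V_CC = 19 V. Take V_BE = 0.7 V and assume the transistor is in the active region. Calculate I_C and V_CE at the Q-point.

I_C ≈ 3.5 mA, V_CE ≈ 5.3 V

Base loop: V_CC = I_B·R_B + V_BE, so I_B = (19 − 0.7)/390 kΩ = 0.0469 mA.
In the active region I_C = β·I_B = 75 × 0.0469 = 3.52 mA.
Collector loop: V_CE = V_CC − I_C·R_C = 19 − 3.52×3.9 = 5.28 V.
Since V_CE = 5.28 V > V_CE(sat) ≈ 0.2 V, the transistor is in the active region as assumed.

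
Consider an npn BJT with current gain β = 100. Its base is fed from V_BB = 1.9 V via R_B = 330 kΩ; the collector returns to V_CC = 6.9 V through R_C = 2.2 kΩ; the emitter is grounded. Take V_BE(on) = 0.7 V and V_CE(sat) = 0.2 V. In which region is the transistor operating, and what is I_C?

Assume active. Base-emitter loop: I_B = (V_BB − V_BE)/R_B = (1.9 − 0.7)/330 = 0.00364 mA.
I_C = β·I_B = 100×0.00364 = 0.364 mA.
V_CE = V_CC − I_C·R_C = 6.9 − 0.364×2.2 = 6.1 V > V_CE(sat), so the active-region assumption holds.

active; I_C ≈ 0.36 mA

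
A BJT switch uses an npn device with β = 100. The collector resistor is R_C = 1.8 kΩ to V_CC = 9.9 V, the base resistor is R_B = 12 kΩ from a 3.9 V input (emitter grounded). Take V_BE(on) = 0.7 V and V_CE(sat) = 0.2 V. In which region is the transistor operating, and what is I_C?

Assume active: I_B = (3.9 − 0.7)/12 = 0.267 mA, giving I_C = β·I_B = 26.7 mA.
But then V_CE = 9.9 − 26.7×1.8 = -38.1 V < V_CE(sat) = 0.2 V — impossible in the active region.
So the transistor is saturated. With V_CE = 0.2 V, I_C = (V_CC − 0.2)/R_C = 9.7/1.8 = 5.39 mA.
Check: β·I_B = 26.7 mA > I_C = 5.39 mA, confirming saturation.

saturation; I_C ≈ 5.4 mA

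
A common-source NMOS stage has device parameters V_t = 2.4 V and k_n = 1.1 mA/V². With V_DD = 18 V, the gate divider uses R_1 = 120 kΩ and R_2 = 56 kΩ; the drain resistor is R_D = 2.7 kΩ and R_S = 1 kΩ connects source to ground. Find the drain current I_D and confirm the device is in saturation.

I_D ≈ 1.6 mA

V_G = V_DD·R_2/(R_1+R_2) = 18×56/176 = 5.73 V.
Assume saturation: I_D = (k_n/2)(V_GS − V_t)² with V_GS = V_G − I_D·R_S = 5.73 − 1·I_D.
Substituting gives 0.55·I_D² − 4.66·I_D + 6.09 = 0, with roots I_D = 1.61 or 6.86 mA.
The root I_D = 6.86 mA gives V_GS = -1.13 V ≤ V_t, so take I_D = 1.61 mA.
Then V_GS = 4.11 V and V_DS = V_DD − I_D(R_D+R_S) = 18 − 1.61×3.7 = 12 V.
Saturation requires V_DS ≥ V_GS − V_t = 1.71 V; 12 ≥ 1.71 ✓.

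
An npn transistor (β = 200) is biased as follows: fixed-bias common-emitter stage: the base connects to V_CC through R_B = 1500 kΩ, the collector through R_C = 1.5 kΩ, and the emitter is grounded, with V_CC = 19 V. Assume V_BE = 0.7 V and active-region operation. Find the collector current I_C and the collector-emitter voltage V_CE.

I_C ≈ 2.4 mA, V_CE ≈ 15 V

Base loop: V_CC = I_B·R_B + V_BE, so I_B = (19 − 0.7)/1500 kΩ = 0.0122 mA.
In the active region I_C = β·I_B = 200 × 0.0122 = 2.44 mA.
Collector loop: V_CE = V_CC − I_C·R_C = 19 − 2.44×1.5 = 15.3 V.
Since V_CE = 15.3 V > V_CE(sat) ≈ 0.2 V, the transistor is in the active region as assumed.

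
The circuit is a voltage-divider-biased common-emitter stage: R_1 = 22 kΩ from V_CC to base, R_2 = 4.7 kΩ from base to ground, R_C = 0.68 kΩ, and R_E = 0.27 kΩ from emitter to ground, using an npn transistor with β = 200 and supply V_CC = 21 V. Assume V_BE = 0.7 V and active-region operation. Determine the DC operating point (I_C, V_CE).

Thevenize the base divider: V_Th = V_CC·R_2/(R_1+R_2) = 21×4.7/26.7 = 3.7 V, R_Th = R_1‖R_2 = 3.87 kΩ.
Base-emitter loop: V_Th = I_B·R_Th + V_BE + (β+1)I_B·R_E, so I_B = (3.7 − 0.7) / (3.87 + 201×0.27) = 0.0515 mA.
I_C = β·I_B = 200×0.0515 = 10.3 mA, and I_E = (β+1)I_B = 10.4 mA.
V_CE = V_CC − I_C·R_C − I_E·R_E = 21 − 10.3×0.68 − 10.4×0.27 = 11.2 V.
V_CE = 11.2 V > 0.2 V confirms active-region operation.

I_C ≈ 10 mA, V_CE ≈ 11 V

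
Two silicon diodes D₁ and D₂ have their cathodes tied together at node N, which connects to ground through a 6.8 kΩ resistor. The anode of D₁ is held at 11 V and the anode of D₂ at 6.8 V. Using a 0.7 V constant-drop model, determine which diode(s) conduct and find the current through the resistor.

Assume both conduct. Then node N would need to be at both 11−0.7 = 10.3 V and 6.8−0.7 = 6.1 V, which is impossible.
Assume only D₁ conducts: V_N = 11 − 0.7 = 10.3 V, so I_R = 10.3/6.8 = 1.51 mA.
Check D₂: its anode-to-cathode voltage is 6.8 − 10.3 = -3.5 V < 0.7 V, so it is off. The assumption is consistent.

Only D₁ conducts; I_R ≈ 1.5 mA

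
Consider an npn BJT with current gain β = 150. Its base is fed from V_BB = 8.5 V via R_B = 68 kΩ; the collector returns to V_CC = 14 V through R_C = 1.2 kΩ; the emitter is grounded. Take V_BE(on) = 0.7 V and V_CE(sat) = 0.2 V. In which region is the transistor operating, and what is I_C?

saturation; I_C ≈ 12 mA

Assume active: I_B = (8.5 − 0.7)/68 = 0.115 mA, giving I_C = β·I_B = 17.2 mA.
But then V_CE = 14 − 17.2×1.2 = -6.65 V < V_CE(sat) = 0.2 V — impossible in the active region.
So the transistor is saturated. With V_CE = 0.2 V, I_C = (V_CC − 0.2)/R_C = 13.8/1.2 = 11.5 mA.
Check: β·I_B = 17.2 mA > I_C = 11.5 mA, confirming saturation.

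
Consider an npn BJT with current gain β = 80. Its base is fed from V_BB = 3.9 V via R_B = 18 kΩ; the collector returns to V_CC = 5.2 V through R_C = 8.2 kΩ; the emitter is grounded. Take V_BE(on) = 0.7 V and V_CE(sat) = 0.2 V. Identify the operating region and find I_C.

saturation; I_C ≈ 0.61 mA

Assume active: I_B = (3.9 − 0.7)/18 = 0.178 mA, giving I_C = β·I_B = 14.2 mA.
But then V_CE = 5.2 − 14.2×8.2 = -111 V < V_CE(sat) = 0.2 V — impossible in the active region.
So the transistor is saturated. With V_CE = 0.2 V, I_C = (V_CC − 0.2)/R_C = 5/8.2 = 0.61 mA.
Check: β·I_B = 14.2 mA > I_C = 0.61 mA, confirming saturation.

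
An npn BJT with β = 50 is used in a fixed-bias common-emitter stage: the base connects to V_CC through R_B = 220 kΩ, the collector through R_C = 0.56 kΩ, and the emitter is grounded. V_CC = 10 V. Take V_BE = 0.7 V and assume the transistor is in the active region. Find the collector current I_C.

Base loop: V_CC = I_B·R_B + V_BE, so I_B = (10 − 0.7)/220 kΩ = 0.0423 mA.
In the active region I_C = β·I_B = 50 × 0.0423 = 2.11 mA.
Collector loop: V_CE = V_CC − I_C·R_C = 10 − 2.11×0.56 = 8.82 V.
Since V_CE = 8.82 V > V_CE(sat) ≈ 0.2 V, the transistor is in the active region as assumed.

I_C ≈ 2.1 mA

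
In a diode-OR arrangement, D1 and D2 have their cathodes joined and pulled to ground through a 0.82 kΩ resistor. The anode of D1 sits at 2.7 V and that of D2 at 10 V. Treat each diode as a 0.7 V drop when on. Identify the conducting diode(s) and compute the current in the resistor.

Only D2 conducts; I_R ≈ 11 mA

Assume both conduct. Then node N would need to be at both 2.7−0.7 = 2 V and 10−0.7 = 9.3 V, which is impossible.
Assume only D2 conducts: V_N = 10 − 0.7 = 9.3 V, so I_R = 9.3/0.82 = 11.3 mA.
Check D1: its anode-to-cathode voltage is 2.7 − 9.3 = -6.6 V < 0.7 V, so it is off. The assumption is consistent.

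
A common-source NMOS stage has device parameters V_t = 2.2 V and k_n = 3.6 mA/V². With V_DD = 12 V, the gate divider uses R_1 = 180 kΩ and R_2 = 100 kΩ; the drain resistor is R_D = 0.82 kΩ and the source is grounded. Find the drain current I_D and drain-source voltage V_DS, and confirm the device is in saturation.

V_G = V_DD·R_2/(R_1+R_2) = 12×100/280 = 4.29 V. With the source grounded, V_GS = V_G = 4.29 V.
Assume saturation: I_D = (k_n/2)(V_GS − V_t)² = (3.6/2)×(4.29 − 2.2)² = 1.8×2.09² = 7.83 mA.
V_DS = V_DD − I_D·R_D = 12 − 7.83×0.82 = 5.58 V.
Saturation requires V_DS ≥ V_GS − V_t = 2.09 V; 5.58 ≥ 2.09 ✓.

I_D ≈ 7.8 mA, V_DS ≈ 5.6 V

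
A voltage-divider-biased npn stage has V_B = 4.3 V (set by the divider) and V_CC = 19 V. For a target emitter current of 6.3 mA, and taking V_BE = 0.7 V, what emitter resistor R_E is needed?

R_E ≈ 0.57 kΩ

V_E = V_B − V_BE = 4.3 − 0.7 = 3.6 V.
R_E = V_E / I_E = 3.6 / 6.3 = 0.571 kΩ.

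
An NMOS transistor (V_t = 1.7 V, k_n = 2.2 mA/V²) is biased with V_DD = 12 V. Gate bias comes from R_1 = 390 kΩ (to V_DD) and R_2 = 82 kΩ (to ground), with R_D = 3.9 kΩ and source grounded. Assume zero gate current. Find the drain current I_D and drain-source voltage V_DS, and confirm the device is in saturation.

I_D ≈ 0.16 mA, V_DS ≈ 11 V

V_G = V_DD·R_2/(R_1+R_2) = 12×82/472 = 2.08 V. With the source grounded, V_GS = V_G = 2.08 V.
Assume saturation: I_D = (k_n/2)(V_GS − V_t)² = (2.2/2)×(2.08 − 1.7)² = 1.1×0.385² = 0.163 mA.
V_DS = V_DD − I_D·R_D = 12 − 0.163×3.9 = 11.4 V.
Saturation requires V_DS ≥ V_GS − V_t = 0.385 V; 11.4 ≥ 0.385 ✓.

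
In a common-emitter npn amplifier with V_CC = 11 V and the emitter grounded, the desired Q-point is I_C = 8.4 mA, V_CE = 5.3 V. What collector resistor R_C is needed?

Collector loop: V_CC = I_C·R_C + V_CE.
R_C = (V_CC − V_CE)/I_C = (11 − 5.3)/8.4 = 0.679 kΩ.

R_C ≈ 0.68 kΩ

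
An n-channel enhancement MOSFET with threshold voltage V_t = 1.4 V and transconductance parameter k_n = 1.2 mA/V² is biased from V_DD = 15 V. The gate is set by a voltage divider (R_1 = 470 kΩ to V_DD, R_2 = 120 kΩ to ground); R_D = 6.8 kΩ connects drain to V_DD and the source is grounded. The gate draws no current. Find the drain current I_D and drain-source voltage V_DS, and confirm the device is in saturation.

I_D ≈ 1.6 mA, V_DS ≈ 3.9 V

V_G = V_DD·R_2/(R_1+R_2) = 15×120/590 = 3.05 V. With the source grounded, V_GS = V_G = 3.05 V.
Assume saturation: I_D = (k_n/2)(V_GS − V_t)² = (1.2/2)×(3.05 − 1.4)² = 0.6×1.65² = 1.64 mA.
V_DS = V_DD − I_D·R_D = 15 − 1.64×6.8 = 3.88 V.
Saturation requires V_DS ≥ V_GS − V_t = 1.65 V; 3.88 ≥ 1.65 ✓.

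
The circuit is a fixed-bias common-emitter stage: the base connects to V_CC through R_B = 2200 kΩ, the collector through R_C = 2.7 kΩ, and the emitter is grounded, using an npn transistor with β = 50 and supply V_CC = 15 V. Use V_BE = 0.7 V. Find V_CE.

Base loop: V_CC = I_B·R_B + V_BE, so I_B = (15 − 0.7)/2200 kΩ = 0.0065 mA.
In the active region I_C = β·I_B = 50 × 0.0065 = 0.325 mA.
Collector loop: V_CE = V_CC − I_C·R_C = 15 − 0.325×2.7 = 14.1 V.
Since V_CE = 14.1 V > V_CE(sat) ≈ 0.2 V, the transistor is in the active region as assumed.

V_CE ≈ 14 V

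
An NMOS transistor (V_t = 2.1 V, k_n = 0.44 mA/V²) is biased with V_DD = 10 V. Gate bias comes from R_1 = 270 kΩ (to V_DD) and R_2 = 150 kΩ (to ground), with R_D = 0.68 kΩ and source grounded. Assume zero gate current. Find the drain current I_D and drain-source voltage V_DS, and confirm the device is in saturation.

V_G = V_DD·R_2/(R_1+R_2) = 10×150/420 = 3.57 V. With the source grounded, V_GS = V_G = 3.57 V.
Assume saturation: I_D = (k_n/2)(V_GS − V_t)² = (0.44/2)×(3.57 − 2.1)² = 0.22×1.47² = 0.476 mA.
V_DS = V_DD − I_D·R_D = 10 − 0.476×0.68 = 9.68 V.
Saturation requires V_DS ≥ V_GS − V_t = 1.47 V; 9.68 ≥ 1.47 ✓.

I_D ≈ 0.48 mA, V_DS ≈ 9.7 V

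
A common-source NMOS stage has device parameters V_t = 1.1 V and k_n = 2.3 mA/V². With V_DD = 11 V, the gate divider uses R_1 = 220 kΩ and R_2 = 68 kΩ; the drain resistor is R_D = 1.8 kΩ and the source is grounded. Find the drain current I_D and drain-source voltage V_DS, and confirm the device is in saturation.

V_G = V_DD·R_2/(R_1+R_2) = 11×68/288 = 2.6 V. With the source grounded, V_GS = V_G = 2.6 V.
Assume saturation: I_D = (k_n/2)(V_GS − V_t)² = (2.3/2)×(2.6 − 1.1)² = 1.15×1.5² = 2.58 mA.
V_DS = V_DD − I_D·R_D = 11 − 2.58×1.8 = 6.36 V.
Saturation requires V_DS ≥ V_GS − V_t = 1.5 V; 6.36 ≥ 1.5 ✓.

I_D ≈ 2.6 mA, V_DS ≈ 6.4 V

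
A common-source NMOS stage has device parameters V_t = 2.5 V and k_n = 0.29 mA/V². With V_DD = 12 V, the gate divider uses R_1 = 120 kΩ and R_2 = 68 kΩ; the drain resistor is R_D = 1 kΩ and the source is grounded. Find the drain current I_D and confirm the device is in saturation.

V_G = V_DD·R_2/(R_1+R_2) = 12×68/188 = 4.34 V. With the source grounded, V_GS = V_G = 4.34 V.
Assume saturation: I_D = (k_n/2)(V_GS − V_t)² = (0.29/2)×(4.34 − 2.5)² = 0.145×1.84² = 0.491 mA.
V_DS = V_DD − I_D·R_D = 12 − 0.491×1 = 11.5 V.
Saturation requires V_DS ≥ V_GS − V_t = 1.84 V; 11.5 ≥ 1.84 ✓.

I_D ≈ 0.49 mA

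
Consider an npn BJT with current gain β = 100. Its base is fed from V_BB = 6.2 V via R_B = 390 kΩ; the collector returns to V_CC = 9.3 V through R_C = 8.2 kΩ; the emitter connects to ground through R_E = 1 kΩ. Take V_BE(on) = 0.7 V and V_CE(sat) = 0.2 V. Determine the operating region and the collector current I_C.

saturation; I_C ≈ 0.99 mA

Assume active: I_B = (6.2 − 0.7)/(390 + 101×1) = 0.0112 mA, I_C = β·I_B = 1.12 mA.
Then V_CE = 9.3 − 1.12×8.2 − 1.13×1 = -1.02 V < 0.2 V — the active assumption fails.
Re-solve with V_CE = 0.2 V. KCL at the emitter: V_E/R_E = (V_BB−0.7−V_E)/R_B + (V_CC−0.2−V_E)/R_C, giving V_E = 0.999 V.
I_C = (V_CC − 0.2 − V_E)/R_C = (9.1 − 0.999)/8.2 = 0.988 mA.
Check: I_B = (5.5 − 0.999)/390 = 0.0115 mA, and β·I_B = 1.15 mA > I_C, confirming saturation.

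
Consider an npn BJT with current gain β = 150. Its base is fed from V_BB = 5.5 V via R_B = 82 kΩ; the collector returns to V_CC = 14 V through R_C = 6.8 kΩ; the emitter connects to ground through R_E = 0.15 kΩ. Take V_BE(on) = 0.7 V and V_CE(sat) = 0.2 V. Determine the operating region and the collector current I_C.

Assume active: I_B = (5.5 − 0.7)/(82 + 151×0.15) = 0.0459 mA, I_C = β·I_B = 6.88 mA.
Then V_CE = 14 − 6.88×6.8 − 6.93×0.15 = -33.8 V < 0.2 V — the active assumption fails.
Re-solve with V_CE = 0.2 V. KCL at the emitter: V_E/R_E = (V_BB−0.7−V_E)/R_B + (V_CC−0.2−V_E)/R_C, giving V_E = 0.306 V.
I_C = (V_CC − 0.2 − V_E)/R_C = (13.8 − 0.306)/6.8 = 1.98 mA.
Check: I_B = (4.8 − 0.306)/82 = 0.0548 mA, and β·I_B = 8.22 mA > I_C, confirming saturation.

saturation; I_C ≈ 2 mA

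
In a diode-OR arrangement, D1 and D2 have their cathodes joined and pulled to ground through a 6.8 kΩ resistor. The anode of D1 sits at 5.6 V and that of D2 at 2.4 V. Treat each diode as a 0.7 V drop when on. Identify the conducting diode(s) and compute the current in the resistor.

Only D1 conducts; I_R ≈ 0.72 mA

Assume both conduct. Then node N would need to be at both 5.6−0.7 = 4.9 V and 2.4−0.7 = 1.7 V, which is impossible.
Assume only D1 conducts: V_N = 5.6 − 0.7 = 4.9 V, so I_R = 4.9/6.8 = 0.721 mA.
Check D2: its anode-to-cathode voltage is 2.4 − 4.9 = -2.5 V < 0.7 V, so it is off. The assumption is consistent.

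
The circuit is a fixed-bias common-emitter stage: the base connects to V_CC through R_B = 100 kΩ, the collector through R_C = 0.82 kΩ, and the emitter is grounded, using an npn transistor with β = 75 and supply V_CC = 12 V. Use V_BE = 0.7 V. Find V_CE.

Base loop: V_CC = I_B·R_B + V_BE, so I_B = (12 − 0.7)/100 kΩ = 0.113 mA.
In the active region I_C = β·I_B = 75 × 0.113 = 8.47 mA.
Collector loop: V_CE = V_CC − I_C·R_C = 12 − 8.47×0.82 = 5.05 V.
Since V_CE = 5.05 V > V_CE(sat) ≈ 0.2 V, the transistor is in the active region as assumed.

V_CE ≈ 5.1 V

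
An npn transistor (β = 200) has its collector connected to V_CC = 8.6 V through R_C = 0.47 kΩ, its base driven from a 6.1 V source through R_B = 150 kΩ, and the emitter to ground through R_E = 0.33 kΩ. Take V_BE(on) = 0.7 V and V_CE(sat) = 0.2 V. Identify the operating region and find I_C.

Assume active. Base-emitter loop: I_B = (V_BB − V_BE)/(R_B + (β+1)R_E) = (6.1 − 0.7)/(150 + 201×0.33) = 0.025 mA.
I_C = β·I_B = 200×0.025 = 4.99 mA.
V_CE = V_CC − I_C·R_C − I_E·R_E = 8.6 − 4.99×0.47 − 5.02×0.33 = 4.6 V > V_CE(sat), so the active-region assumption holds.

active; I_C ≈ 5 mA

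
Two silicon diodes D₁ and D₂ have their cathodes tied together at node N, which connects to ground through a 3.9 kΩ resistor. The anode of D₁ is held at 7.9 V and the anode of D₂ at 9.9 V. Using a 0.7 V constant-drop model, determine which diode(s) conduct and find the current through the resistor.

Only D₂ conducts; I_R ≈ 2.4 mA

Assume both conduct. Then node N would need to be at both 7.9−0.7 = 7.2 V and 9.9−0.7 = 9.2 V, which is impossible.
Assume only D₂ conducts: V_N = 9.9 − 0.7 = 9.2 V, so I_R = 9.2/3.9 = 2.36 mA.
Check D₁: its anode-to-cathode voltage is 7.9 − 9.2 = -1.3 V < 0.7 V, so it is off. The assumption is consistent.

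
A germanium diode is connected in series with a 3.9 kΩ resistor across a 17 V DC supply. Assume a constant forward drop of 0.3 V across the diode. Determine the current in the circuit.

KVL around the loop: 17 = V_D + I·R = 0.3 + I × 3.9 kΩ.
So I = (17 − 0.3) / 3.9 kΩ = 16.7 / 3.9 = 4.28 mA.

I ≈ 4.3 mA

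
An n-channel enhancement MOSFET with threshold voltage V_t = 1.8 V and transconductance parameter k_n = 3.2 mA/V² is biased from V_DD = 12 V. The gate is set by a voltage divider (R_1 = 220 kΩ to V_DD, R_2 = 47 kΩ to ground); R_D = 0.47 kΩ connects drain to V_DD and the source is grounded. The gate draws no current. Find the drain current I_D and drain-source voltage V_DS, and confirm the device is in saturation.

I_D ≈ 0.16 mA, V_DS ≈ 12 V

V_G = V_DD·R_2/(R_1+R_2) = 12×47/267 = 2.11 V. With the source grounded, V_GS = V_G = 2.11 V.
Assume saturation: I_D = (k_n/2)(V_GS − V_t)² = (3.2/2)×(2.11 − 1.8)² = 1.6×0.312² = 0.156 mA.
V_DS = V_DD − I_D·R_D = 12 − 0.156×0.47 = 11.9 V.
Saturation requires V_DS ≥ V_GS − V_t = 0.312 V; 11.9 ≥ 0.312 ✓.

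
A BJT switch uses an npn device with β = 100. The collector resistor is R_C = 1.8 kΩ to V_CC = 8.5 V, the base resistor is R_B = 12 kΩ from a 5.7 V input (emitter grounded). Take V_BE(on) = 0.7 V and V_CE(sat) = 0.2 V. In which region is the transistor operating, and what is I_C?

saturation; I_C ≈ 4.6 mA

Assume active: I_B = (5.7 − 0.7)/12 = 0.417 mA, giving I_C = β·I_B = 41.7 mA.
But then V_CE = 8.5 − 41.7×1.8 = -66.5 V < V_CE(sat) = 0.2 V — impossible in the active region.
So the transistor is saturated. With V_CE = 0.2 V, I_C = (V_CC − 0.2)/R_C = 8.3/1.8 = 4.61 mA.
Check: β·I_B = 41.7 mA > I_C = 4.61 mA, confirming saturation.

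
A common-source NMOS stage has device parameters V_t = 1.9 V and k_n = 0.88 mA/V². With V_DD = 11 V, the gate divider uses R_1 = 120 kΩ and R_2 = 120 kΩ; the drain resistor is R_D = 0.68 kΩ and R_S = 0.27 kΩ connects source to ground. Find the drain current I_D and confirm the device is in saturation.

I_D ≈ 3.3 mA

V_G = V_DD·R_2/(R_1+R_2) = 11×120/240 = 5.5 V.
Assume saturation: I_D = (k_n/2)(V_GS − V_t)² with V_GS = V_G − I_D·R_S = 5.5 − 0.27·I_D.
Substituting gives 0.0321·I_D² − 1.86·I_D + 5.7 = 0, with roots I_D = 3.26 or 54.6 mA.
The root I_D = 54.6 mA gives V_GS = -9.24 V ≤ V_t, so take I_D = 3.26 mA.
Then V_GS = 4.62 V and V_DS = V_DD − I_D(R_D+R_S) = 11 − 3.26×0.95 = 7.91 V.
Saturation requires V_DS ≥ V_GS − V_t = 2.72 V; 7.91 ≥ 2.72 ✓.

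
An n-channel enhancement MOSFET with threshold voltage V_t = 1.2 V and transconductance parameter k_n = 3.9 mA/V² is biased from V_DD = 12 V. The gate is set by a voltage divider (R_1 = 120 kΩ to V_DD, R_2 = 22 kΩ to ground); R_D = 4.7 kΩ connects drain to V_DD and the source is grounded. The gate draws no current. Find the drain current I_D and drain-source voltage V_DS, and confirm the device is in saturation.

I_D ≈ 0.85 mA, V_DS ≈ 8 V

V_G = V_DD·R_2/(R_1+R_2) = 12×22/142 = 1.86 V. With the source grounded, V_GS = V_G = 1.86 V.
Assume saturation: I_D = (k_n/2)(V_GS − V_t)² = (3.9/2)×(1.86 − 1.2)² = 1.95×0.659² = 0.847 mA.
V_DS = V_DD − I_D·R_D = 12 − 0.847×4.7 = 8.02 V.
Saturation requires V_DS ≥ V_GS − V_t = 0.659 V; 8.02 ≥ 0.659 ✓.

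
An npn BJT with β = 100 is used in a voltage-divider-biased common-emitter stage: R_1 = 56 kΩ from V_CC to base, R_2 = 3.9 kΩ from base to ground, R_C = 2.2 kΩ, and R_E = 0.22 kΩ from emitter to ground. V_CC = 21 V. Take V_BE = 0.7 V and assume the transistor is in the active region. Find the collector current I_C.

I_C ≈ 2.6 mA

Thevenize the base divider: V_Th = V_CC·R_2/(R_1+R_2) = 21×3.9/59.9 = 1.37 V, R_Th = R_1‖R_2 = 3.65 kΩ.
Base-emitter loop: V_Th = I_B·R_Th + V_BE + (β+1)I_B·R_E, so I_B = (1.37 − 0.7) / (3.65 + 101×0.22) = 0.0258 mA.
I_C = β·I_B = 100×0.0258 = 2.58 mA, and I_E = (β+1)I_B = 2.61 mA.
V_CE = V_CC − I_C·R_C − I_E·R_E = 21 − 2.58×2.2 − 2.61×0.22 = 14.8 V.
V_CE = 14.8 V > 0.2 V confirms active-region operation.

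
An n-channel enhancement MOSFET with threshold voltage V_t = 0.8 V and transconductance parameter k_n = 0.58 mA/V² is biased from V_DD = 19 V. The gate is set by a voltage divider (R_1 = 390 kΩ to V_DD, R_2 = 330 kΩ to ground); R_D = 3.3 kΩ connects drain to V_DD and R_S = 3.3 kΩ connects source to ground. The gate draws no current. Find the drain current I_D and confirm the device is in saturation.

V_G = V_DD·R_2/(R_1+R_2) = 19×330/720 = 8.71 V.
Assume saturation: I_D = (k_n/2)(V_GS − V_t)² with V_GS = V_G − I_D·R_S = 8.71 − 3.3·I_D.
Substituting gives 3.16·I_D² − 16.1·I_D + 18.1 = 0, with roots I_D = 1.67 or 3.44 mA.
The root I_D = 3.44 mA gives V_GS = -2.64 V ≤ V_t, so take I_D = 1.67 mA.
Then V_GS = 3.2 V and V_DS = V_DD − I_D(R_D+R_S) = 19 − 1.67×6.6 = 7.98 V.
Saturation requires V_DS ≥ V_GS − V_t = 2.4 V; 7.98 ≥ 2.4 ✓.

I_D ≈ 1.7 mA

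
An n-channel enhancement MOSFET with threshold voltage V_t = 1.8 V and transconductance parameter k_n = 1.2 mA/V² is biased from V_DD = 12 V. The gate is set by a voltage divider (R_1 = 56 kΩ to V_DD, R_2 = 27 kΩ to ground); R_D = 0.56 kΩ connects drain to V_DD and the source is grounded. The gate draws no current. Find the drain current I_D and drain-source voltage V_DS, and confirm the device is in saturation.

I_D ≈ 2.7 mA, V_DS ≈ 11 V

V_G = V_DD·R_2/(R_1+R_2) = 12×27/83 = 3.9 V. With the source grounded, V_GS = V_G = 3.9 V.
Assume saturation: I_D = (k_n/2)(V_GS − V_t)² = (1.2/2)×(3.9 − 1.8)² = 0.6×2.1² = 2.66 mA.
V_DS = V_DD − I_D·R_D = 12 − 2.66×0.56 = 10.5 V.
Saturation requires V_DS ≥ V_GS − V_t = 2.1 V; 10.5 ≥ 2.1 ✓.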